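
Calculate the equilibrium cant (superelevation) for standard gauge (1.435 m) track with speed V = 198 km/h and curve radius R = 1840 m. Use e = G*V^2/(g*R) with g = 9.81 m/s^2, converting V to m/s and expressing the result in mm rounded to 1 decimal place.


Convert speed: V = 198 / 3.6 = 55.0 m/s
Apply formula: e = 1.435 * 55.0^2 / (9.81 * 1840)
e = 1.435 * 3025.0 / 18050.4
e = 0.240486 m = 240.5 mm

240.5


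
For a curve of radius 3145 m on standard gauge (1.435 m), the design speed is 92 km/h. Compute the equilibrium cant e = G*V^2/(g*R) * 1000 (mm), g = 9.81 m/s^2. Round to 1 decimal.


Convert speed: V = 92 / 3.6 = 25.5556 m/s
Apply formula: e = 1.435 * 25.5556^2 / (9.81 * 3145)
e = 1.435 * 653.0864 / 30852.45
e = 0.030376 m = 30.4 mm

30.4


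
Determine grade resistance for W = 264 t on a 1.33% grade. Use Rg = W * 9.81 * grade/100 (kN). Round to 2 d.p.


Rg = W * 9.81 * grade / 100
Rg = 264 * 9.81 * 1.33 / 100
Rg = 2589.84 * 0.0133
Rg = 34.44 kN

34.44


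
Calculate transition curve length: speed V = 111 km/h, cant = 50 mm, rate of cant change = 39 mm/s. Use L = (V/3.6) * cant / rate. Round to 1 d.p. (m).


Convert speed: V = 111 / 3.6 = 30.8333 m/s
L = 30.8333 * 50 / 39
L = 1541.6667 / 39
L = 39.5 m

39.5


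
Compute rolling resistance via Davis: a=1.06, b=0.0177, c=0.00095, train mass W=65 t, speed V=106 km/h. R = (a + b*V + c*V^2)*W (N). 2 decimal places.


b*V = 0.0177 * 106 = 1.8762
c*V^2 = 0.00095 * 11236 = 10.6742
R_per_t = 1.06 + 1.8762 + 10.6742 = 13.6104 N/t
R_total = 13.6104 * 65 = 884.68 N

884.68


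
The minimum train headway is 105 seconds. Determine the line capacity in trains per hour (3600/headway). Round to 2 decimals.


Capacity = 3600 / headway
Capacity = 3600 / 105
Capacity = 34.29 trains/hour

34.29


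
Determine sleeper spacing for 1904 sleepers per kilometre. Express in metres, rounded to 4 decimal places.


Spacing = 1000 m / number of sleepers
Spacing = 1000 / 1904
Spacing = 0.5252 m

0.5252


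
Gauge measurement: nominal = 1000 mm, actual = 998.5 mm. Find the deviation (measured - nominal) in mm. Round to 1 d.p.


Deviation = measured - nominal
Deviation = 998.5 - 1000
Deviation = -1.5 mm

-1.5


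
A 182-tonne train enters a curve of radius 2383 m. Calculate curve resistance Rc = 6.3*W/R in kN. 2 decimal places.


Rc = 6.3 * W / R
Rc = 6.3 * 182 / 2383
Rc = 1146.6 / 2383
Rc = 0.48 kN

0.48


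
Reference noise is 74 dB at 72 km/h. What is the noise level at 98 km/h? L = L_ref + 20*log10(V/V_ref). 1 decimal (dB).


V/V_ref = 98 / 72 = 1.361111
log10(1.361111) = 0.133894
20 * 0.133894 = 2.6779
L = 74 + 2.6779 = 76.7 dB

76.7


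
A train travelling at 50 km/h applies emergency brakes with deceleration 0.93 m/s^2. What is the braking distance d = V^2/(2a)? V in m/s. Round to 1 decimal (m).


Convert speed: V = 50 / 3.6 = 13.8889 m/s
V^2 = 192.9012
d = 192.9012 / (2 * 0.93)
d = 192.9012 / 1.86
d = 103.7 m

103.7


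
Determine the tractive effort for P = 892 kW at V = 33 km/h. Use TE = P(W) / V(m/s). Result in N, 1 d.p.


Convert: P = 892 kW = 892000 W
V = 33 / 3.6 = 9.1667 m/s
TE = 892000 / 9.1667
TE = 97309.1 N

97309.1


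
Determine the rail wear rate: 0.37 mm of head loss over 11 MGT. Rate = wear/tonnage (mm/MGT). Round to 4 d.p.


Wear rate = total wear / cumulative tonnage
Rate = 0.37 / 11
Rate = 0.0336 mm/MGT

0.0336


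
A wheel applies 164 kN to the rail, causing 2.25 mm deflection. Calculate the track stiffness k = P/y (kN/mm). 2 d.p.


Track stiffness k = P / y
k = 164 / 2.25
k = 72.89 kN/mm

72.89


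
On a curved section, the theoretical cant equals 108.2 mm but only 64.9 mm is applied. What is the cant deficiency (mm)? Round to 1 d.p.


Cant deficiency = equilibrium cant - actual cant
CD = 108.2 - 64.9
CD = 43.3 mm

43.3


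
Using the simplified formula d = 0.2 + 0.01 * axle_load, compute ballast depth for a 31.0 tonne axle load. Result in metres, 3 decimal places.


d = 0.2 + 0.01 * 31.0
d = 0.2 + 0.31
d = 0.510 m

0.510


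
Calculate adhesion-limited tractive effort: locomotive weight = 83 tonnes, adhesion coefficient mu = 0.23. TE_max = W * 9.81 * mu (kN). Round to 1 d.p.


TE_max = W * g * mu
TE_max = 83 * 9.81 * 0.23
TE_max = 814.23 * 0.23
TE_max = 187.3 kN

187.3


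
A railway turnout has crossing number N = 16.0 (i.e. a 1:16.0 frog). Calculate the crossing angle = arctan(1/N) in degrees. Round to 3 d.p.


1/N = 1/16.0 = 0.0625
angle = arctan(0.0625) = 0.062419 rad
angle = 0.062419 * 180/pi = 3.576 degrees

3.576


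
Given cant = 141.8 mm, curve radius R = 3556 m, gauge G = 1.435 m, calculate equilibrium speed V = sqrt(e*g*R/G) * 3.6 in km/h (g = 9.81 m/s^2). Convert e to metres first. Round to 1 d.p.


Convert cant: e = 141.8 mm = 0.1418 m
V_ms = sqrt(0.1418 * 9.81 * 3556 / 1.435)
V_ms = sqrt(3447.10958) = 58.7121 m/s
V = 58.7121 * 3.6 = 211.4 km/h

211.4


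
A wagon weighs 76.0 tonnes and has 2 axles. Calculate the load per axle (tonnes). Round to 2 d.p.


Load per axle = total weight / number of axles
Load = 76.0 / 2
Load = 38.00 tonnes

38.00


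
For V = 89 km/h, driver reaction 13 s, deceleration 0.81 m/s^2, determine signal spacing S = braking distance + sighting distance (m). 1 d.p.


V = 89 / 3.6 = 24.7222 m/s
Braking distance = 24.7222^2 / (2*0.81) = 377.2767 m
Sighting distance = 24.7222 * 13 = 321.3889 m
S = 377.2767 + 321.3889 = 698.7 m

698.7


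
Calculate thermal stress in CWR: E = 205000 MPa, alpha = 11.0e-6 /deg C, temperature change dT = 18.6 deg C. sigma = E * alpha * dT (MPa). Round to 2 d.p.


sigma = E * alpha * dT
sigma = 205000 * 11.0e-6 * 18.6
sigma = 2.255 * 18.6
sigma = 41.94 MPa

41.94


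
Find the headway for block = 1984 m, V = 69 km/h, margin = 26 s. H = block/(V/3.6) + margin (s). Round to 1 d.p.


V = 69 / 3.6 = 19.1667 m/s
Block traversal time = 1984 / 19.1667 = 103.513 s
Headway = 103.513 + 26
Headway = 129.5 s

129.5


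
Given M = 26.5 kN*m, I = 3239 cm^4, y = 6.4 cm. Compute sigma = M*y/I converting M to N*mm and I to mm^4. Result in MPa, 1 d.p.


Convert units:
M = 26.5 kN*m = 26500000 N*mm
y = 6.4 cm = 64 mm
I = 3239 cm^4 = 32390000 mm^4
sigma = 26500000 * 64 / 32390000
sigma = 52.4 MPa

52.4


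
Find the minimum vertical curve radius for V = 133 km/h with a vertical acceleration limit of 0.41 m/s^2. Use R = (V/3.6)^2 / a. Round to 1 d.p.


Convert speed: V = 133 / 3.6 = 36.9444 m/s
V^2 = 1364.892 m^2/s^2
R_v = 1364.892 / 0.41
R_v = 3329.0 m

3329.0


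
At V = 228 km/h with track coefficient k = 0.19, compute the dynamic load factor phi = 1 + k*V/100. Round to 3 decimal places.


phi = 1 + k * V / 100
phi = 1 + 0.19 * 228 / 100
phi = 1 + 0.4332
phi = 1.433

1.433


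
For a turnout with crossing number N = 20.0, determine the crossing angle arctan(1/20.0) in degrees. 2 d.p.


1/N = 1/20.0 = 0.05
angle = arctan(0.05) = 0.049958 rad
angle = 0.049958 * 180/pi = 2.86 degrees

2.86


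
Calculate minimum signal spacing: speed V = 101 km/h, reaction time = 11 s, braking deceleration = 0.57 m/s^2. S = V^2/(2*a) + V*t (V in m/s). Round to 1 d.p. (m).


V = 101 / 3.6 = 28.0556 m/s
Braking distance = 28.0556^2 / (2*0.57) = 690.4511 m
Sighting distance = 28.0556 * 11 = 308.6111 m
S = 690.4511 + 308.6111 = 999.1 m

999.1


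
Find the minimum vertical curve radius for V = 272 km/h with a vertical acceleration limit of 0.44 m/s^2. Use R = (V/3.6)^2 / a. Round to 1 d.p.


Convert speed: V = 272 / 3.6 = 75.5556 m/s
V^2 = 5708.642 m^2/s^2
R_v = 5708.642 / 0.44
R_v = 12974.2 m

12974.2


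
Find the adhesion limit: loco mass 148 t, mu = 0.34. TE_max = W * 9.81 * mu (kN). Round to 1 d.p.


TE_max = W * g * mu
TE_max = 148 * 9.81 * 0.34
TE_max = 1451.88 * 0.34
TE_max = 493.6 kN

493.6


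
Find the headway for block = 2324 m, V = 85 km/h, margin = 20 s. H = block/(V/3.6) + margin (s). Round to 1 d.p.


V = 85 / 3.6 = 23.6111 m/s
Block traversal time = 2324 / 23.6111 = 98.4282 s
Headway = 98.4282 + 20
Headway = 118.4 s

118.4


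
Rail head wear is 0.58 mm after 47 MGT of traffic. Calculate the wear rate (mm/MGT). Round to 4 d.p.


Wear rate = total wear / cumulative tonnage
Rate = 0.58 / 47
Rate = 0.0123 mm/MGT

0.0123


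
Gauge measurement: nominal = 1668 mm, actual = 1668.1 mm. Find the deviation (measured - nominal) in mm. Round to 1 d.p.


Deviation = measured - nominal
Deviation = 1668.1 - 1668
Deviation = 0.1 mm

0.1


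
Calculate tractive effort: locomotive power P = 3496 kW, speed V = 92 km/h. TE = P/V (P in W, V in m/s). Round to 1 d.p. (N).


Convert: P = 3496 kW = 3496000 W
V = 92 / 3.6 = 25.5556 m/s
TE = 3496000 / 25.5556
TE = 136800.0 N

136800.0


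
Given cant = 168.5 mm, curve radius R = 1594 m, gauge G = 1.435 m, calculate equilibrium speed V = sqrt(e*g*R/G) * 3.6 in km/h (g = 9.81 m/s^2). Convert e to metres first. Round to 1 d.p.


Convert cant: e = 168.5 mm = 0.1685 m
V_ms = sqrt(0.1685 * 9.81 * 1594 / 1.435)
V_ms = sqrt(1836.138042) = 42.8502 m/s
V = 42.8502 * 3.6 = 154.3 km/h

154.3


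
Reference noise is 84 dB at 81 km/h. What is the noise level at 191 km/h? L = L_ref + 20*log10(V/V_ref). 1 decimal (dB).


V/V_ref = 191 / 81 = 2.358025
log10(2.358025) = 0.372548
20 * 0.372548 = 7.451
L = 84 + 7.451 = 91.5 dB

91.5


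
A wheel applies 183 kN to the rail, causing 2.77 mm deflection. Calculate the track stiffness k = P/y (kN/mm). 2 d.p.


Track stiffness k = P / y
k = 183 / 2.77
k = 66.06 kN/mm

66.06


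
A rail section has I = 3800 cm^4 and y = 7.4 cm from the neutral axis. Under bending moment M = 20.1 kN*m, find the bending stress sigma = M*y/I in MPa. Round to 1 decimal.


Convert units:
M = 20.1 kN*m = 20100000 N*mm
y = 7.4 cm = 74 mm
I = 3800 cm^4 = 38000000 mm^4
sigma = 20100000 * 74 / 38000000
sigma = 39.1 MPa

39.1


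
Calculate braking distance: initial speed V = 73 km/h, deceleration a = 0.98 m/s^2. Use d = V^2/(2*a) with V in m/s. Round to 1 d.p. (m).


Convert speed: V = 73 / 3.6 = 20.2778 m/s
V^2 = 411.1883
d = 411.1883 / (2 * 0.98)
d = 411.1883 / 1.96
d = 209.8 m

209.8


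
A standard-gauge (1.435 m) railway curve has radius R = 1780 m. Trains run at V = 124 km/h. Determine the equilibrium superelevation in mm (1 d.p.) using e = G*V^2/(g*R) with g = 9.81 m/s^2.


Convert speed: V = 124 / 3.6 = 34.4444 m/s
Apply formula: e = 1.435 * 34.4444^2 / (9.81 * 1780)
e = 1.435 * 1186.4198 / 17461.8
e = 0.097499 m = 97.5 mm

97.5


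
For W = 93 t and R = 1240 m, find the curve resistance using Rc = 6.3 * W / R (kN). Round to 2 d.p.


Rc = 6.3 * W / R
Rc = 6.3 * 93 / 1240
Rc = 585.9 / 1240
Rc = 0.47 kN

0.47


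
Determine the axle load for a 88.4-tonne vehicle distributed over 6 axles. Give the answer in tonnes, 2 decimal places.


Load per axle = total weight / number of axles
Load = 88.4 / 6
Load = 14.73 tonnes

14.73


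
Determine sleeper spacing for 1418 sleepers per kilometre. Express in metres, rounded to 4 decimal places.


Spacing = 1000 m / number of sleepers
Spacing = 1000 / 1418
Spacing = 0.7052 m

0.7052


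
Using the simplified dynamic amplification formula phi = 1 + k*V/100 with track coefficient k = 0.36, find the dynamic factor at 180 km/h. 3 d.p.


phi = 1 + k * V / 100
phi = 1 + 0.36 * 180 / 100
phi = 1 + 0.648
phi = 1.648

1.648


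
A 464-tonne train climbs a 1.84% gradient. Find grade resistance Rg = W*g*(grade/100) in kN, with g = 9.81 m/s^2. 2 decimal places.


Rg = W * 9.81 * grade / 100
Rg = 464 * 9.81 * 1.84 / 100
Rg = 4551.84 * 0.0184
Rg = 83.75 kN

83.75


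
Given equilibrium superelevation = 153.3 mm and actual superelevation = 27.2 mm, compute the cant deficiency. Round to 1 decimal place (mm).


Cant deficiency = equilibrium cant - actual cant
CD = 153.3 - 27.2
CD = 126.1 mm

126.1


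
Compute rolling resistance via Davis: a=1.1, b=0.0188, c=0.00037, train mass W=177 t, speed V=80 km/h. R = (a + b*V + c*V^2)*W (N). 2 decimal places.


b*V = 0.0188 * 80 = 1.504
c*V^2 = 0.00037 * 6400 = 2.368
R_per_t = 1.1 + 1.504 + 2.368 = 4.972 N/t
R_total = 4.972 * 177 = 880.04 N

880.04


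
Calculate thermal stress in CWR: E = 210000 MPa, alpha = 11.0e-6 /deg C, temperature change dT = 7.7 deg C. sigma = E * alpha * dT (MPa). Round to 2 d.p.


sigma = E * alpha * dT
sigma = 210000 * 11.0e-6 * 7.7
sigma = 2.31 * 7.7
sigma = 17.79 MPa

17.79


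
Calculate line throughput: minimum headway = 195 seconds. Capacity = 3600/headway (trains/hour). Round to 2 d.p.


Capacity = 3600 / headway
Capacity = 3600 / 195
Capacity = 18.46 trains/hour

18.46


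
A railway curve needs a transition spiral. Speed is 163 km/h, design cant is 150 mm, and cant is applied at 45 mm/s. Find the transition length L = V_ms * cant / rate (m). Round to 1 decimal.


Convert speed: V = 163 / 3.6 = 45.2778 m/s
L = 45.2778 * 150 / 45
L = 6791.6667 / 45
L = 150.9 m

150.9


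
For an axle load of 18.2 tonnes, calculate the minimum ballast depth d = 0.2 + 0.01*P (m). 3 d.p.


d = 0.2 + 0.01 * 18.2
d = 0.2 + 0.182
d = 0.382 m

0.382


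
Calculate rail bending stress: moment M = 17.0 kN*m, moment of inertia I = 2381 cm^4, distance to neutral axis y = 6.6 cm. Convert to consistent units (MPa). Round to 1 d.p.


Convert units:
M = 17.0 kN*m = 17000000 N*mm
y = 6.6 cm = 66 mm
I = 2381 cm^4 = 23810000 mm^4
sigma = 17000000 * 66 / 23810000
sigma = 47.1 MPa

47.1


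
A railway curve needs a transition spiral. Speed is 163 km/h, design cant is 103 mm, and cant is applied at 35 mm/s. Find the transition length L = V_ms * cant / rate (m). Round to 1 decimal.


Convert speed: V = 163 / 3.6 = 45.2778 m/s
L = 45.2778 * 103 / 35
L = 4663.6111 / 35
L = 133.2 m

133.2


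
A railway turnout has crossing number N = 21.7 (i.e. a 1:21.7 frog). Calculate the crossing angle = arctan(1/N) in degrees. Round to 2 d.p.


1/N = 1/21.7 = 0.046083
angle = arctan(0.046083) = 0.04605 rad
angle = 0.04605 * 180/pi = 2.64 degrees

2.64


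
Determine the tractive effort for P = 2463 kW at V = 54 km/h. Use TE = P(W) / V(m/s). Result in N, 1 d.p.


Convert: P = 2463 kW = 2463000 W
V = 54 / 3.6 = 15.0 m/s
TE = 2463000 / 15.0
TE = 164200.0 N

164200.0


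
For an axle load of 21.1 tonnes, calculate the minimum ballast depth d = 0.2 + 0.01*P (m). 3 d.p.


d = 0.2 + 0.01 * 21.1
d = 0.2 + 0.211
d = 0.411 m

0.411


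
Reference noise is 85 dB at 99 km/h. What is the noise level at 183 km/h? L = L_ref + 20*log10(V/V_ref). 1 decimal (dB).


V/V_ref = 183 / 99 = 1.848485
log10(1.848485) = 0.266816
20 * 0.266816 = 5.3363
L = 85 + 5.3363 = 90.3 dB

90.3


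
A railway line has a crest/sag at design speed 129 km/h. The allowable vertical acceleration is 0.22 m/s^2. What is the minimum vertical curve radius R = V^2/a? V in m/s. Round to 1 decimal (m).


Convert speed: V = 129 / 3.6 = 35.8333 m/s
V^2 = 1284.0278 m^2/s^2
R_v = 1284.0278 / 0.22
R_v = 5836.5 m

5836.5


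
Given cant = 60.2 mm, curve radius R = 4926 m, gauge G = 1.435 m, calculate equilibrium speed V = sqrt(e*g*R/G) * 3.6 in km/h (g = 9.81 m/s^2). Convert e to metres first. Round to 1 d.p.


Convert cant: e = 60.2 mm = 0.0602 m
V_ms = sqrt(0.0602 * 9.81 * 4926 / 1.435)
V_ms = sqrt(2027.253249) = 45.025 m/s
V = 45.025 * 3.6 = 162.1 km/h

162.1


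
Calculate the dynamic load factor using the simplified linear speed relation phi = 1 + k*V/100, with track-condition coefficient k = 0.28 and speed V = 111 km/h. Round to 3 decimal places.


phi = 1 + k * V / 100
phi = 1 + 0.28 * 111 / 100
phi = 1 + 0.3108
phi = 1.311

1.311


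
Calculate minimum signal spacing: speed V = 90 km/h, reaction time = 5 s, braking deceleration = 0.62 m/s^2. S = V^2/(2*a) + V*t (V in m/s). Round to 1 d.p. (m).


V = 90 / 3.6 = 25.0 m/s
Braking distance = 25.0^2 / (2*0.62) = 504.0323 m
Sighting distance = 25.0 * 5 = 125.0 m
S = 504.0323 + 125.0 = 629.0 m

629.0


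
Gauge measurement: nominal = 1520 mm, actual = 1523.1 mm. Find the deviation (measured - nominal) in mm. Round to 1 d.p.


Deviation = measured - nominal
Deviation = 1523.1 - 1520
Deviation = 3.1 mm

3.1


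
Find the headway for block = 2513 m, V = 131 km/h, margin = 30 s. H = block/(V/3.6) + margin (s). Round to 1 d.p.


V = 131 / 3.6 = 36.3889 m/s
Block traversal time = 2513 / 36.3889 = 69.0595 s
Headway = 69.0595 + 30
Headway = 99.1 s

99.1


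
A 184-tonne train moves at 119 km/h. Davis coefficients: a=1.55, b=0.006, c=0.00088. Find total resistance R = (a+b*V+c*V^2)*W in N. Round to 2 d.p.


b*V = 0.006 * 119 = 0.714
c*V^2 = 0.00088 * 14161 = 12.46168
R_per_t = 1.55 + 0.714 + 12.46168 = 14.72568 N/t
R_total = 14.72568 * 184 = 2709.53 N

2709.53


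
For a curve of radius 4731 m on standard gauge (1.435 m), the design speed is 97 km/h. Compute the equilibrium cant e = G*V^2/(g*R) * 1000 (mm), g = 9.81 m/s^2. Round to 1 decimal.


Convert speed: V = 97 / 3.6 = 26.9444 m/s
Apply formula: e = 1.435 * 26.9444^2 / (9.81 * 4731)
e = 1.435 * 726.0031 / 46411.11
e = 0.022448 m = 22.4 mm

22.4


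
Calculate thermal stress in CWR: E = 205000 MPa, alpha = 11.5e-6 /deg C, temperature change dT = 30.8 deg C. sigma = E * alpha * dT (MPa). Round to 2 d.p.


sigma = E * alpha * dT
sigma = 205000 * 11.5e-6 * 30.8
sigma = 2.3575 * 30.8
sigma = 72.61 MPa

72.61


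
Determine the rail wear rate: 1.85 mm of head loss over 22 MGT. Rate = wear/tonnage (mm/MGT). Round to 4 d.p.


Wear rate = total wear / cumulative tonnage
Rate = 1.85 / 22
Rate = 0.0841 mm/MGT

0.0841


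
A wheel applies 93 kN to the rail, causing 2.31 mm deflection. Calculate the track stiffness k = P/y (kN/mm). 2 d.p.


Track stiffness k = P / y
k = 93 / 2.31
k = 40.26 kN/mm

40.26


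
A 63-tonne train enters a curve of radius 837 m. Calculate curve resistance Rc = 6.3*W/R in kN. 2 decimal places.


Rc = 6.3 * W / R
Rc = 6.3 * 63 / 837
Rc = 396.9 / 837
Rc = 0.47 kN

0.47


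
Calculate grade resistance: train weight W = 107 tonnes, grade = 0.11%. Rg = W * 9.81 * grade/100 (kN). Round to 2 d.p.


Rg = W * 9.81 * grade / 100
Rg = 107 * 9.81 * 0.11 / 100
Rg = 1049.67 * 0.0011
Rg = 1.15 kN

1.15


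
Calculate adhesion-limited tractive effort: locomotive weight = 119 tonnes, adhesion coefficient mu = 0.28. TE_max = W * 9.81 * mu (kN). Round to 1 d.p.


TE_max = W * g * mu
TE_max = 119 * 9.81 * 0.28
TE_max = 1167.39 * 0.28
TE_max = 326.9 kN

326.9


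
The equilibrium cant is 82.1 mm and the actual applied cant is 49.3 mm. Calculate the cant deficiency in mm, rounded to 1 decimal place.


Cant deficiency = equilibrium cant - actual cant
CD = 82.1 - 49.3
CD = 32.8 mm

32.8


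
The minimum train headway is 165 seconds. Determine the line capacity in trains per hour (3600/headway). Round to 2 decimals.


Capacity = 3600 / headway
Capacity = 3600 / 165
Capacity = 21.82 trains/hour

21.82


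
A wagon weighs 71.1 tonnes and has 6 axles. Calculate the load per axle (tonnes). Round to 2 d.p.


Load per axle = total weight / number of axles
Load = 71.1 / 6
Load = 11.85 tonnes

11.85


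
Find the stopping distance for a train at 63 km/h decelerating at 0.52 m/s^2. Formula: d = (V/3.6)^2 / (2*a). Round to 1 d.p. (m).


Convert speed: V = 63 / 3.6 = 17.5 m/s
V^2 = 306.25
d = 306.25 / (2 * 0.52)
d = 306.25 / 1.04
d = 294.5 m

294.5


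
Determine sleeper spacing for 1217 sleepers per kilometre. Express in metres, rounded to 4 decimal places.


Spacing = 1000 m / number of sleepers
Spacing = 1000 / 1217
Spacing = 0.8217 m

0.8217


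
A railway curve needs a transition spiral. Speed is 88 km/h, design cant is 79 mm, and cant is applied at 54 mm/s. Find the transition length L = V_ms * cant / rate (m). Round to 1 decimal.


Convert speed: V = 88 / 3.6 = 24.4444 m/s
L = 24.4444 * 79 / 54
L = 1931.1111 / 54
L = 35.8 m

35.8


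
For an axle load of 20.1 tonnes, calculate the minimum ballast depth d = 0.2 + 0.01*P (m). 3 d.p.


d = 0.2 + 0.01 * 20.1
d = 0.2 + 0.201
d = 0.401 m

0.401


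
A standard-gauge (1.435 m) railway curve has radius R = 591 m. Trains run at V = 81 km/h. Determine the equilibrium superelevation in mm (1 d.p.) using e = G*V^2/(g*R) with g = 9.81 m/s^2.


Convert speed: V = 81 / 3.6 = 22.5 m/s
Apply formula: e = 1.435 * 22.5^2 / (9.81 * 591)
e = 1.435 * 506.25 / 5797.71
e = 0.125303 m = 125.3 mm

125.3


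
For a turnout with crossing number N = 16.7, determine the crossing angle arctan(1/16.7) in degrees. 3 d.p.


1/N = 1/16.7 = 0.05988
angle = arctan(0.05988) = 0.059809 rad
angle = 0.059809 * 180/pi = 3.427 degrees

3.427


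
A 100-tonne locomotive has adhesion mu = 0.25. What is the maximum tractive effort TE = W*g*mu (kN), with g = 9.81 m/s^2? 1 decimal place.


TE_max = W * g * mu
TE_max = 100 * 9.81 * 0.25
TE_max = 981.0 * 0.25
TE_max = 245.3 kN

245.3


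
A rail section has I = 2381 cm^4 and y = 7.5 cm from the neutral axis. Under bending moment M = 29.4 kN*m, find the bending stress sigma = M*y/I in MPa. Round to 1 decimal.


Convert units:
M = 29.4 kN*m = 29400000 N*mm
y = 7.5 cm = 75 mm
I = 2381 cm^4 = 23810000 mm^4
sigma = 29400000 * 75 / 23810000
sigma = 92.6 MPa

92.6


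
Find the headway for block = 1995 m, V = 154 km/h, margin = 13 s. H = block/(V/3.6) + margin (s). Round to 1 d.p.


V = 154 / 3.6 = 42.7778 m/s
Block traversal time = 1995 / 42.7778 = 46.6364 s
Headway = 46.6364 + 13
Headway = 59.6 s

59.6


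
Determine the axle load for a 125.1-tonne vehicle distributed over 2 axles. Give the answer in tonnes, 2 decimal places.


Load per axle = total weight / number of axles
Load = 125.1 / 2
Load = 62.55 tonnes

62.55


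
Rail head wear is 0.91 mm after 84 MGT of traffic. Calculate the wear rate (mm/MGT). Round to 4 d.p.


Wear rate = total wear / cumulative tonnage
Rate = 0.91 / 84
Rate = 0.0108 mm/MGT

0.0108


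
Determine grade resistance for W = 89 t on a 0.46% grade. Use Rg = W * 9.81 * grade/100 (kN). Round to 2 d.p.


Rg = W * 9.81 * grade / 100
Rg = 89 * 9.81 * 0.46 / 100
Rg = 873.09 * 0.0046
Rg = 4.02 kN

4.02


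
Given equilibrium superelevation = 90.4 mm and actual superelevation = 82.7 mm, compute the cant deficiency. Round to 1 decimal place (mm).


Cant deficiency = equilibrium cant - actual cant
CD = 90.4 - 82.7
CD = 7.7 mm

7.7


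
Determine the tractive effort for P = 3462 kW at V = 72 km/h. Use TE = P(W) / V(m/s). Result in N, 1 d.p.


Convert: P = 3462 kW = 3462000 W
V = 72 / 3.6 = 20.0 m/s
TE = 3462000 / 20.0
TE = 173100.0 N

173100.0


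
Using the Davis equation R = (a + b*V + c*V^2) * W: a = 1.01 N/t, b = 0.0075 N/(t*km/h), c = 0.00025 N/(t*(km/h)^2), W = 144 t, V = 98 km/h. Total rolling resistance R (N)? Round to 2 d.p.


b*V = 0.0075 * 98 = 0.735
c*V^2 = 0.00025 * 9604 = 2.401
R_per_t = 1.01 + 0.735 + 2.401 = 4.146 N/t
R_total = 4.146 * 144 = 597.02 N

597.02


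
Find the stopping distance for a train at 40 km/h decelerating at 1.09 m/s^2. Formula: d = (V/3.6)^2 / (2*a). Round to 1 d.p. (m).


Convert speed: V = 40 / 3.6 = 11.1111 m/s
V^2 = 123.4568
d = 123.4568 / (2 * 1.09)
d = 123.4568 / 2.18
d = 56.6 m

56.6


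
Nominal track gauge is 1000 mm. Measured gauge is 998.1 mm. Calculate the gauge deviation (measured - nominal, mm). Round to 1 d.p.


Deviation = measured - nominal
Deviation = 998.1 - 1000
Deviation = -1.9 mm

-1.9


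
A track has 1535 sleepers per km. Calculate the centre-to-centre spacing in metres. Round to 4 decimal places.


Spacing = 1000 m / number of sleepers
Spacing = 1000 / 1535
Spacing = 0.6515 m

0.6515


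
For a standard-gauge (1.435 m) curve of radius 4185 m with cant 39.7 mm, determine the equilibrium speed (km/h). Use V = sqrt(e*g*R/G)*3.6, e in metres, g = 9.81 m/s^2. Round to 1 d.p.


Convert cant: e = 39.7 mm = 0.0397 m
V_ms = sqrt(0.0397 * 9.81 * 4185 / 1.435)
V_ms = sqrt(1135.803167) = 33.7017 m/s
V = 33.7017 * 3.6 = 121.3 km/h

121.3


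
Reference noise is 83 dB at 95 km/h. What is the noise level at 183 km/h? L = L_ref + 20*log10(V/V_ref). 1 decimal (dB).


V/V_ref = 183 / 95 = 1.926316
log10(1.926316) = 0.284727
20 * 0.284727 = 5.6945
L = 83 + 5.6945 = 88.7 dB

88.7


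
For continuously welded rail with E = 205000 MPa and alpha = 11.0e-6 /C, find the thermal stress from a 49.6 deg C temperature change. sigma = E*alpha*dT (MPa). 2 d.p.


sigma = E * alpha * dT
sigma = 205000 * 11.0e-6 * 49.6
sigma = 2.255 * 49.6
sigma = 111.85 MPa

111.85


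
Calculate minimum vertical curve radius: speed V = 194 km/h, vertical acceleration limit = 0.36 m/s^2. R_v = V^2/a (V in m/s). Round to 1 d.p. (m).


Convert speed: V = 194 / 3.6 = 53.8889 m/s
V^2 = 2904.0123 m^2/s^2
R_v = 2904.0123 / 0.36
R_v = 8066.7 m

8066.7


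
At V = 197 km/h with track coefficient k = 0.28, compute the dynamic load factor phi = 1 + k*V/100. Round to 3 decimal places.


phi = 1 + k * V / 100
phi = 1 + 0.28 * 197 / 100
phi = 1 + 0.5516
phi = 1.552

1.552


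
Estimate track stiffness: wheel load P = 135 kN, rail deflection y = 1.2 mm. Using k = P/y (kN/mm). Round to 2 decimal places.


Track stiffness k = P / y
k = 135 / 1.2
k = 112.50 kN/mm

112.50


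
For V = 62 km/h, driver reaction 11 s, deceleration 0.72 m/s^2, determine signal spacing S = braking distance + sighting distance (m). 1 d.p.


V = 62 / 3.6 = 17.2222 m/s
Braking distance = 17.2222^2 / (2*0.72) = 205.9757 m
Sighting distance = 17.2222 * 11 = 189.4444 m
S = 205.9757 + 189.4444 = 395.4 m

395.4


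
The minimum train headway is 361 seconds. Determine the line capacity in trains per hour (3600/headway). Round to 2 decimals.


Capacity = 3600 / headway
Capacity = 3600 / 361
Capacity = 9.97 trains/hour

9.97


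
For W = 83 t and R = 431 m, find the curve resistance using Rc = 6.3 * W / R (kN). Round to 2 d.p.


Rc = 6.3 * W / R
Rc = 6.3 * 83 / 431
Rc = 522.9 / 431
Rc = 1.21 kN

1.21


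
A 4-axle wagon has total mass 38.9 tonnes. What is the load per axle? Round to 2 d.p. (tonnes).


Load per axle = total weight / number of axles
Load = 38.9 / 4
Load = 9.73 tonnes

9.73


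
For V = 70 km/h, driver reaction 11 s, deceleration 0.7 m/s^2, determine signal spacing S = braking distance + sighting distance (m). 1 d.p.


V = 70 / 3.6 = 19.4444 m/s
Braking distance = 19.4444^2 / (2*0.7) = 270.0617 m
Sighting distance = 19.4444 * 11 = 213.8889 m
S = 270.0617 + 213.8889 = 484.0 m

484.0


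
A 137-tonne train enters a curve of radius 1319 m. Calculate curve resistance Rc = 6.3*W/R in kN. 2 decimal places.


Rc = 6.3 * W / R
Rc = 6.3 * 137 / 1319
Rc = 863.1 / 1319
Rc = 0.65 kN

0.65


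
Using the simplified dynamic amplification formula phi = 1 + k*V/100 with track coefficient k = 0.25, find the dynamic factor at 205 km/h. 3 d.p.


phi = 1 + k * V / 100
phi = 1 + 0.25 * 205 / 100
phi = 1 + 0.5125
phi = 1.513

1.513


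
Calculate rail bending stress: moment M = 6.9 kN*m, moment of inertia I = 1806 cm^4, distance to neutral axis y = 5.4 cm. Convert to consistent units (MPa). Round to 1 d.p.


Convert units:
M = 6.9 kN*m = 6900000 N*mm
y = 5.4 cm = 54 mm
I = 1806 cm^4 = 18060000 mm^4
sigma = 6900000 * 54 / 18060000
sigma = 20.6 MPa

20.6


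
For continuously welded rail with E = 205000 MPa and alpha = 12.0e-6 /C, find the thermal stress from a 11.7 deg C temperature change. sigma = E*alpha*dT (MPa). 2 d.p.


sigma = E * alpha * dT
sigma = 205000 * 12.0e-6 * 11.7
sigma = 2.46 * 11.7
sigma = 28.78 MPa

28.78


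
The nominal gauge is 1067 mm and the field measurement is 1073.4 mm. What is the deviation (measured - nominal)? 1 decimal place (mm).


Deviation = measured - nominal
Deviation = 1073.4 - 1067
Deviation = 6.4 mm

6.4


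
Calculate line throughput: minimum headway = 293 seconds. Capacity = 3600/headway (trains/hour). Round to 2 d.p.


Capacity = 3600 / headway
Capacity = 3600 / 293
Capacity = 12.29 trains/hour

12.29


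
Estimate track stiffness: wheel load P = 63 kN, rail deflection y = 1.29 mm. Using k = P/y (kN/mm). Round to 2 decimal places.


Track stiffness k = P / y
k = 63 / 1.29
k = 48.84 kN/mm

48.84


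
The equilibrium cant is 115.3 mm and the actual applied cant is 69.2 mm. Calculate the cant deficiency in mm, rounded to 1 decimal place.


Cant deficiency = equilibrium cant - actual cant
CD = 115.3 - 69.2
CD = 46.1 mm

46.1


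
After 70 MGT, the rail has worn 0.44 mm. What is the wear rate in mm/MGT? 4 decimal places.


Wear rate = total wear / cumulative tonnage
Rate = 0.44 / 70
Rate = 0.0063 mm/MGT

0.0063


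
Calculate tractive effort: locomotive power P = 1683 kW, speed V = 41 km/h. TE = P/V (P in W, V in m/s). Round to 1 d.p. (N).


Convert: P = 1683 kW = 1683000 W
V = 41 / 3.6 = 11.3889 m/s
TE = 1683000 / 11.3889
TE = 147775.6 N

147775.6


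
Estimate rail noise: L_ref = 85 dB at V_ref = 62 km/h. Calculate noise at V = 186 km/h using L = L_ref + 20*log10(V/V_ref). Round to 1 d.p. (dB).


V/V_ref = 186 / 62 = 3.0
log10(3.0) = 0.477121
20 * 0.477121 = 9.5424
L = 85 + 9.5424 = 94.5 dB

94.5


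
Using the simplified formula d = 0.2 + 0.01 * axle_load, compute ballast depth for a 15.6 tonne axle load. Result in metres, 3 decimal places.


d = 0.2 + 0.01 * 15.6
d = 0.2 + 0.156
d = 0.356 m

0.356


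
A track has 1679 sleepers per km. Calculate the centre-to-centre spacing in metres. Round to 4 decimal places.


Spacing = 1000 m / number of sleepers
Spacing = 1000 / 1679
Spacing = 0.5956 m

0.5956


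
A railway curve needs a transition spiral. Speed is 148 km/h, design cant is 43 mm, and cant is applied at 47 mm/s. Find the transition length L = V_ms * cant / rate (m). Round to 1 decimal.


Convert speed: V = 148 / 3.6 = 41.1111 m/s
L = 41.1111 * 43 / 47
L = 1767.7778 / 47
L = 37.6 m

37.6


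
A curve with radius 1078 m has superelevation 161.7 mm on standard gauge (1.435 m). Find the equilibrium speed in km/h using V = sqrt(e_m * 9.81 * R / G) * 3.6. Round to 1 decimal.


Convert cant: e = 161.7 mm = 0.1617 m
V_ms = sqrt(0.1617 * 9.81 * 1078 / 1.435)
V_ms = sqrt(1191.642234) = 34.5202 m/s
V = 34.5202 * 3.6 = 124.3 km/h

124.3


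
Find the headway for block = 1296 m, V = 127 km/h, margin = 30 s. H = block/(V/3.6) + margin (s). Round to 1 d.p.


V = 127 / 3.6 = 35.2778 m/s
Block traversal time = 1296 / 35.2778 = 36.737 s
Headway = 36.737 + 30
Headway = 66.7 s

66.7


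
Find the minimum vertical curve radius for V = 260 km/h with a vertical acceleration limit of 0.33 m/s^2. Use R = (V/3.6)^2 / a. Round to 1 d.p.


Convert speed: V = 260 / 3.6 = 72.2222 m/s
V^2 = 5216.0494 m^2/s^2
R_v = 5216.0494 / 0.33
R_v = 15806.2 m

15806.2


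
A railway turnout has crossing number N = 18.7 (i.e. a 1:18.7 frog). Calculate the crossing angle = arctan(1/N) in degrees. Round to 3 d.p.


1/N = 1/18.7 = 0.053476
angle = arctan(0.053476) = 0.053425 rad
angle = 0.053425 * 180/pi = 3.061 degrees

3.061


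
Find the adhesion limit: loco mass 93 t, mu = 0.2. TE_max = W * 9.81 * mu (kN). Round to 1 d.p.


TE_max = W * g * mu
TE_max = 93 * 9.81 * 0.2
TE_max = 912.33 * 0.2
TE_max = 182.5 kN

182.5


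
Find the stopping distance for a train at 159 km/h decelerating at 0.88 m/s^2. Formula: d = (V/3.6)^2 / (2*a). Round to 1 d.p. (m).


Convert speed: V = 159 / 3.6 = 44.1667 m/s
V^2 = 1950.6944
d = 1950.6944 / (2 * 0.88)
d = 1950.6944 / 1.76
d = 1108.3 m

1108.3


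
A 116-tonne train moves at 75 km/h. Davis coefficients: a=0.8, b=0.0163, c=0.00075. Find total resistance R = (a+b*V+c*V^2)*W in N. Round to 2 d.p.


b*V = 0.0163 * 75 = 1.2225
c*V^2 = 0.00075 * 5625 = 4.21875
R_per_t = 0.8 + 1.2225 + 4.21875 = 6.24125 N/t
R_total = 6.24125 * 116 = 723.99 N

723.99


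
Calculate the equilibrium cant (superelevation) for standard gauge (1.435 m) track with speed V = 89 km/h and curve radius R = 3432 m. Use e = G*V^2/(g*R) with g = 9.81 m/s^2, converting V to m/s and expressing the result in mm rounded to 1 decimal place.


Convert speed: V = 89 / 3.6 = 24.7222 m/s
Apply formula: e = 1.435 * 24.7222^2 / (9.81 * 3432)
e = 1.435 * 611.1883 / 33667.92
e = 0.02605 m = 26.1 mm

26.1


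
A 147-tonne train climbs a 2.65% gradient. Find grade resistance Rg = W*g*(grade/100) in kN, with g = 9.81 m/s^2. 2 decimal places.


Rg = W * 9.81 * grade / 100
Rg = 147 * 9.81 * 2.65 / 100
Rg = 1442.07 * 0.0265
Rg = 38.21 kN

38.21


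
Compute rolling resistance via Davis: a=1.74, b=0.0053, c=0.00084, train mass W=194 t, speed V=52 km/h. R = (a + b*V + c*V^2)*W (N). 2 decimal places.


b*V = 0.0053 * 52 = 0.2756
c*V^2 = 0.00084 * 2704 = 2.27136
R_per_t = 1.74 + 0.2756 + 2.27136 = 4.28696 N/t
R_total = 4.28696 * 194 = 831.67 N

831.67


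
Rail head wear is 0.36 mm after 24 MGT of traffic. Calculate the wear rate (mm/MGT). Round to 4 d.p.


Wear rate = total wear / cumulative tonnage
Rate = 0.36 / 24
Rate = 0.0150 mm/MGT

0.0150


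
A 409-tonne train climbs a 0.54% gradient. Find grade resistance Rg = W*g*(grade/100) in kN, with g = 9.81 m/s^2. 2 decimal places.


Rg = W * 9.81 * grade / 100
Rg = 409 * 9.81 * 0.54 / 100
Rg = 4012.29 * 0.0054
Rg = 21.67 kN

21.67


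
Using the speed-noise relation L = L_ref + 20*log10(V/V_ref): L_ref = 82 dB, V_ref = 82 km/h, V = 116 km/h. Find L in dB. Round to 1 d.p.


V/V_ref = 116 / 82 = 1.414634
log10(1.414634) = 0.150644
20 * 0.150644 = 3.0129
L = 82 + 3.0129 = 85.0 dB

85.0


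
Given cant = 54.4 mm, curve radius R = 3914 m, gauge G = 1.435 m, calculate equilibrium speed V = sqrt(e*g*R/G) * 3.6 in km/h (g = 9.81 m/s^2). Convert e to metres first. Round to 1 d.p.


Convert cant: e = 54.4 mm = 0.0544 m
V_ms = sqrt(0.0544 * 9.81 * 3914 / 1.435)
V_ms = sqrt(1455.582506) = 38.1521 m/s
V = 38.1521 * 3.6 = 137.3 km/h

137.3


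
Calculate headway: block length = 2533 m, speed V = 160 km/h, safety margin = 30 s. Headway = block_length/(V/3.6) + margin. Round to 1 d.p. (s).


V = 160 / 3.6 = 44.4444 m/s
Block traversal time = 2533 / 44.4444 = 56.9925 s
Headway = 56.9925 + 30
Headway = 87.0 s

87.0


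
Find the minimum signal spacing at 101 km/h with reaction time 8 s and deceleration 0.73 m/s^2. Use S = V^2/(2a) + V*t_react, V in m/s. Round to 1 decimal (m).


V = 101 / 3.6 = 28.0556 m/s
Braking distance = 28.0556^2 / (2*0.73) = 539.1193 m
Sighting distance = 28.0556 * 8 = 224.4444 m
S = 539.1193 + 224.4444 = 763.6 m

763.6


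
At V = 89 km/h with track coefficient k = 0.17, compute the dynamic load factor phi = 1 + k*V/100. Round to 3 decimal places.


phi = 1 + k * V / 100
phi = 1 + 0.17 * 89 / 100
phi = 1 + 0.1513
phi = 1.151

1.151


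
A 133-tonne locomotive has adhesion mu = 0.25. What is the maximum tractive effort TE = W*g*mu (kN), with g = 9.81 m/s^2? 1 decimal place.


TE_max = W * g * mu
TE_max = 133 * 9.81 * 0.25
TE_max = 1304.73 * 0.25
TE_max = 326.2 kN

326.2


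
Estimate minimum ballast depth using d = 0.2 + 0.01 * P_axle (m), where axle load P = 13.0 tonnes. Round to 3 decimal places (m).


d = 0.2 + 0.01 * 13.0
d = 0.2 + 0.13
d = 0.330 m

0.330


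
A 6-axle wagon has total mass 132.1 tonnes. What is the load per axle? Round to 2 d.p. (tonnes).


Load per axle = total weight / number of axles
Load = 132.1 / 6
Load = 22.02 tonnes

22.02


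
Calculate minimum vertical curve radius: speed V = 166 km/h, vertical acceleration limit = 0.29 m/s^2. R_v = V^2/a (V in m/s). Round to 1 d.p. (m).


Convert speed: V = 166 / 3.6 = 46.1111 m/s
V^2 = 2126.2346 m^2/s^2
R_v = 2126.2346 / 0.29
R_v = 7331.8 m

7331.8


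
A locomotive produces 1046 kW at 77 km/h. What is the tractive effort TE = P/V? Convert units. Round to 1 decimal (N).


Convert: P = 1046 kW = 1046000 W
V = 77 / 3.6 = 21.3889 m/s
TE = 1046000 / 21.3889
TE = 48903.9 N

48903.9


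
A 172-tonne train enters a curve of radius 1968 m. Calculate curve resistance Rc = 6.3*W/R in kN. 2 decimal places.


Rc = 6.3 * W / R
Rc = 6.3 * 172 / 1968
Rc = 1083.6 / 1968
Rc = 0.55 kN

0.55


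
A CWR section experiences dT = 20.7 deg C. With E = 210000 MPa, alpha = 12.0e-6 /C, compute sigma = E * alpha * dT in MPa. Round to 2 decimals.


sigma = E * alpha * dT
sigma = 210000 * 12.0e-6 * 20.7
sigma = 2.52 * 20.7
sigma = 52.16 MPa

52.16


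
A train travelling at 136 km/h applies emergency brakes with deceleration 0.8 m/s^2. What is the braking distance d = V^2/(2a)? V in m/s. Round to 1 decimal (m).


Convert speed: V = 136 / 3.6 = 37.7778 m/s
V^2 = 1427.1605
d = 1427.1605 / (2 * 0.8)
d = 1427.1605 / 1.6
d = 892.0 m

892.0


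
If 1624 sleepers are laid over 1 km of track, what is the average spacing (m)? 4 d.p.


Spacing = 1000 m / number of sleepers
Spacing = 1000 / 1624
Spacing = 0.6158 m

0.6158


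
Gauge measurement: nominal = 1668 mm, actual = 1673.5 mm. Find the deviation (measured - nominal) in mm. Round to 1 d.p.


Deviation = measured - nominal
Deviation = 1673.5 - 1668
Deviation = 5.5 mm

5.5


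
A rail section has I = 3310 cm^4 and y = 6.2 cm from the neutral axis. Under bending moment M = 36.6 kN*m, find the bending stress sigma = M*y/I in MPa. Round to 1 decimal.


Convert units:
M = 36.6 kN*m = 36600000 N*mm
y = 6.2 cm = 62 mm
I = 3310 cm^4 = 33100000 mm^4
sigma = 36600000 * 62 / 33100000
sigma = 68.6 MPa

68.6


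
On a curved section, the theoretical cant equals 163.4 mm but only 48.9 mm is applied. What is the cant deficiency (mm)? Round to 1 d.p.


Cant deficiency = equilibrium cant - actual cant
CD = 163.4 - 48.9
CD = 114.5 mm

114.5


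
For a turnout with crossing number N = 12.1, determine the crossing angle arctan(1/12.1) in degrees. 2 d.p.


1/N = 1/12.1 = 0.082645
angle = arctan(0.082645) = 0.082457 rad
angle = 0.082457 * 180/pi = 4.72 degrees

4.72


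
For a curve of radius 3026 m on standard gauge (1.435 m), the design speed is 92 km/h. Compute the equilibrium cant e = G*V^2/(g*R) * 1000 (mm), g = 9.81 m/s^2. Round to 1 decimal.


Convert speed: V = 92 / 3.6 = 25.5556 m/s
Apply formula: e = 1.435 * 25.5556^2 / (9.81 * 3026)
e = 1.435 * 653.0864 / 29685.06
e = 0.031571 m = 31.6 mm

31.6


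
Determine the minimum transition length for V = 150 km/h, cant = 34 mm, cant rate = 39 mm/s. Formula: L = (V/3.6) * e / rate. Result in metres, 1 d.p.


Convert speed: V = 150 / 3.6 = 41.6667 m/s
L = 41.6667 * 34 / 39
L = 1416.6667 / 39
L = 36.3 m

36.3


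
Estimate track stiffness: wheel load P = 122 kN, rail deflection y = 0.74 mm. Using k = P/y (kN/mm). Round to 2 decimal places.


Track stiffness k = P / y
k = 122 / 0.74
k = 164.86 kN/mm

164.86


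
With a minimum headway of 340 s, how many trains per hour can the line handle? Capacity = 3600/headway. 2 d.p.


Capacity = 3600 / headway
Capacity = 3600 / 340
Capacity = 10.59 trains/hour

10.59


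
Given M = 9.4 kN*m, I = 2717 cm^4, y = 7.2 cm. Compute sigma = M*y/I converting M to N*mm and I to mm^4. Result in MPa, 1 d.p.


Convert units:
M = 9.4 kN*m = 9400000 N*mm
y = 7.2 cm = 72 mm
I = 2717 cm^4 = 27170000 mm^4
sigma = 9400000 * 72 / 27170000
sigma = 24.9 MPa

24.9


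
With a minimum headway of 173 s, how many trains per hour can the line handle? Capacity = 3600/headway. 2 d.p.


Capacity = 3600 / headway
Capacity = 3600 / 173
Capacity = 20.81 trains/hour

20.81


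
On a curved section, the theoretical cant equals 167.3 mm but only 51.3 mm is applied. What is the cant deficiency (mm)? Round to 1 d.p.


Cant deficiency = equilibrium cant - actual cant
CD = 167.3 - 51.3
CD = 116.0 mm

116.0


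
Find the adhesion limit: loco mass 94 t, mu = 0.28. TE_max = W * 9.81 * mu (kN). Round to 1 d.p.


TE_max = W * g * mu
TE_max = 94 * 9.81 * 0.28
TE_max = 922.14 * 0.28
TE_max = 258.2 kN

258.2


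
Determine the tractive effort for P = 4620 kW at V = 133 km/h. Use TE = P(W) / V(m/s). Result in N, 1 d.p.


Convert: P = 4620 kW = 4620000 W
V = 133 / 3.6 = 36.9444 m/s
TE = 4620000 / 36.9444
TE = 125052.6 N

125052.6
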